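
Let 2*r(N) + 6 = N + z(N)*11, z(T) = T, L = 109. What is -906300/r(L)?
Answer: -302100/217 ≈ -1392.2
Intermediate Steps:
r(N) = -3 + 6*N (r(N) = -3 + (N + N*11)/2 = -3 + (N + 11*N)/2 = -3 + (12*N)/2 = -3 + 6*N)
-906300/r(L) = -906300/(-3 + 6*109) = -906300/(-3 + 654) = -906300/651 = -906300*1/651 = -302100/217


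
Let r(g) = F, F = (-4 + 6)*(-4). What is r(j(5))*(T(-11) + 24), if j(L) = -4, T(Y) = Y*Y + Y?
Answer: -1072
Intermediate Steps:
F = -8 (F = 2*(-4) = -8)
T(Y) = Y + Y² (T(Y) = Y² + Y = Y + Y²)
r(g) = -8
r(j(5))*(T(-11) + 24) = -8*(-11*(1 - 11) + 24) = -8*(-11*(-10) + 24) = -8*(110 + 24) = -8*134 = -1072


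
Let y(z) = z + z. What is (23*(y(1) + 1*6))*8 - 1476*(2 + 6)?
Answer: -10336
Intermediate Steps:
y(z) = 2*z
(23*(y(1) + 1*6))*8 - 1476*(2 + 6) = (23*(2*1 + 1*6))*8 - 1476*(2 + 6) = (23*(2 + 6))*8 - 11808 = (23*8)*8 - 1476*8 = 184*8 - 11808 = 1472 - 11808 = -10336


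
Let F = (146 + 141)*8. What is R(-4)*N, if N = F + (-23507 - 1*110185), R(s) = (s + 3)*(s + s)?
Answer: -1051168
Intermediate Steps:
R(s) = 2*s*(3 + s) (R(s) = (3 + s)*(2*s) = 2*s*(3 + s))
F = 2296 (F = 287*8 = 2296)
N = -131396 (N = 2296 + (-23507 - 1*110185) = 2296 + (-23507 - 110185) = 2296 - 133692 = -131396)
R(-4)*N = (2*(-4)*(3 - 4))*(-131396) = (2*(-4)*(-1))*(-131396) = 8*(-131396) = -1051168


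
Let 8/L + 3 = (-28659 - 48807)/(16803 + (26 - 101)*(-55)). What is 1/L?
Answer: -23375/27904 ≈ -0.83769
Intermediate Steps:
L = -27904/23375 (L = 8/(-3 + (-28659 - 48807)/(16803 + (26 - 101)*(-55))) = 8/(-3 - 77466/(16803 - 75*(-55))) = 8/(-3 - 77466/(16803 + 4125)) = 8/(-3 - 77466/20928) = 8/(-3 - 77466*1/20928) = 8/(-3 - 12911/3488) = 8/(-23375/3488) = 8*(-3488/23375) = -27904/23375 ≈ -1.1938)
1/L = 1/(-27904/23375) = -23375/27904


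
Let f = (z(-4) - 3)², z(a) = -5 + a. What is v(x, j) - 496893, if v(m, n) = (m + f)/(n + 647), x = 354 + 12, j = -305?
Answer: -28322816/57 ≈ -4.9689e+5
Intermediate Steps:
f = 144 (f = ((-5 - 4) - 3)² = (-9 - 3)² = (-12)² = 144)
x = 366
v(m, n) = (144 + m)/(647 + n) (v(m, n) = (m + 144)/(n + 647) = (144 + m)/(647 + n))
v(x, j) - 496893 = (144 + 366)/(647 - 305) - 496893 = 510/342 - 496893 = (1/342)*510 - 496893 = 85/57 - 496893 = -28322816/57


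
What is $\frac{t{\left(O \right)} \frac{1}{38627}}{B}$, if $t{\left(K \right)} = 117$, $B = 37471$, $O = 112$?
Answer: $\frac{117}{1447392317} \approx 8.0835 \cdot 10^{-8}$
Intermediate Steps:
$\frac{t{\left(O \right)} \frac{1}{38627}}{B} = \frac{117 \cdot \frac{1}{38627}}{37471} = 117 \cdot \frac{1}{38627} \cdot \frac{1}{37471} = \frac{117}{38627} \cdot \frac{1}{37471} = \frac{117}{1447392317}$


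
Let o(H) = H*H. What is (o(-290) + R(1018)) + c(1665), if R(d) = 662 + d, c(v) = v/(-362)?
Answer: 31050695/362 ≈ 85775.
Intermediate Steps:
c(v) = -v/362 (c(v) = v*(-1/362) = -v/362)
o(H) = H**2
(o(-290) + R(1018)) + c(1665) = ((-290)**2 + (662 + 1018)) - 1/362*1665 = (84100 + 1680) - 1665/362 = 85780 - 1665/362 = 31050695/362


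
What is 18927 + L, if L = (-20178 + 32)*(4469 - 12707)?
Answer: 165981675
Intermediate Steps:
L = 165962748 (L = -20146*(-8238) = 165962748)
18927 + L = 18927 + 165962748 = 165981675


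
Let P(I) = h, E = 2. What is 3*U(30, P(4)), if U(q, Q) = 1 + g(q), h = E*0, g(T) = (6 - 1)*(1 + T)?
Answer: 468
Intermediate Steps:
g(T) = 5 + 5*T (g(T) = 5*(1 + T) = 5 + 5*T)
h = 0 (h = 2*0 = 0)
P(I) = 0
U(q, Q) = 6 + 5*q (U(q, Q) = 1 + (5 + 5*q) = 6 + 5*q)
3*U(30, P(4)) = 3*(6 + 5*30) = 3*(6 + 150) = 3*156 = 468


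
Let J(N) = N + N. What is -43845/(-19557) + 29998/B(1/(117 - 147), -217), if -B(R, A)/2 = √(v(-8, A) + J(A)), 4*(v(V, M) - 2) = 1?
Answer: 14615/6519 + 29998*I*√1727/1727 ≈ 2.2419 + 721.85*I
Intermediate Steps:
J(N) = 2*N
v(V, M) = 9/4 (v(V, M) = 2 + (¼)*1 = 2 + ¼ = 9/4)
B(R, A) = -2*√(9/4 + 2*A)
-43845/(-19557) + 29998/B(1/(117 - 147), -217) = -43845/(-19557) + 29998/((-√(9 + 8*(-217)))) = -43845*(-1/19557) + 29998/((-√(9 - 1736))) = 14615/6519 + 29998/((-√(-1727))) = 14615/6519 + 29998/((-I*√1727)) = 14615/6519 + 29998*(I*√1727/1727) = 14615/6519 + 29998*I*√1727/1727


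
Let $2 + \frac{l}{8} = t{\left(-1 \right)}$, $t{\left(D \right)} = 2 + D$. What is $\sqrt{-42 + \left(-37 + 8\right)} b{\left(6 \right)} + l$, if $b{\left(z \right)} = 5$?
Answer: $-8 + 5 i \sqrt{71} \approx -8.0 + 42.131 i$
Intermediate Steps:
$l = -8$ ($l = -16 + 8 \left(2 - 1\right) = -16 + 8 \cdot 1 = -16 + 8 = -8$)
$\sqrt{-42 + \left(-37 + 8\right)} b{\left(6 \right)} + l = \sqrt{-42 + \left(-37 + 8\right)} 5 - 8 = \sqrt{-42 - 29} \cdot 5 - 8 = \sqrt{-71} \cdot 5 - 8 = i \sqrt{71} \cdot 5 - 8 = 5 i \sqrt{71} - 8 = -8 + 5 i \sqrt{71}$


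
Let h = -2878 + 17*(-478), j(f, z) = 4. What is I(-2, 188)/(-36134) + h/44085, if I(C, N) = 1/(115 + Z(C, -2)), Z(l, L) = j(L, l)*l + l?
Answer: -2783332691/11150771730 ≈ -0.24961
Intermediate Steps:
Z(l, L) = 5*l (Z(l, L) = 4*l + l = 5*l)
h = -11004 (h = -2878 - 8126 = -11004)
I(C, N) = 1/(115 + 5*C)
I(-2, 188)/(-36134) + h/44085 = (1/(5*(23 - 2)))/(-36134) - 11004/44085 = ((⅕)/21)*(-1/36134) - 11004*1/44085 = ((⅕)*(1/21))*(-1/36134) - 3668/14695 = (1/105)*(-1/36134) - 3668/14695 = -1/3794070 - 3668/14695 = -2783332691/11150771730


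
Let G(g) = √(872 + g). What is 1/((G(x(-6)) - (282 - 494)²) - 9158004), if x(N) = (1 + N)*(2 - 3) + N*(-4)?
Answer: -9202948/84694251889803 - √901/84694251889803 ≈ -1.0866e-7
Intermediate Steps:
x(N) = -1 - 5*N (x(N) = (1 + N)*(-1) - 4*N = (-1 - N) - 4*N = -1 - 5*N)
1/((G(x(-6)) - (282 - 494)²) - 9158004) = 1/((√(872 + (-1 - 5*(-6))) - (282 - 494)²) - 9158004) = 1/((√(872 + (-1 + 30)) - 1*(-212)²) - 9158004) = 1/((√(872 + 29) - 1*44944) - 9158004) = 1/((√901 - 44944) - 9158004) = 1/((-44944 + √901) - 9158004) = 1/(-9202948 + √901)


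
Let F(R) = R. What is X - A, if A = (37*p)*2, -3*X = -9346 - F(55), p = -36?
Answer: 17393/3 ≈ 5797.7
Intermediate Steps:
X = 9401/3 (X = -(-9346 - 1*55)/3 = -(-9346 - 55)/3 = -⅓*(-9401) = 9401/3 ≈ 3133.7)
A = -2664 (A = (37*(-36))*2 = -1332*2 = -2664)
X - A = 9401/3 - 1*(-2664) = 9401/3 + 2664 = 17393/3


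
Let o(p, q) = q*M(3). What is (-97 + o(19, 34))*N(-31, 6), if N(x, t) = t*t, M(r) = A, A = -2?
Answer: -5940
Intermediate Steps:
M(r) = -2
o(p, q) = -2*q (o(p, q) = q*(-2) = -2*q)
N(x, t) = t²
(-97 + o(19, 34))*N(-31, 6) = (-97 - 2*34)*6² = (-97 - 68)*36 = -165*36 = -5940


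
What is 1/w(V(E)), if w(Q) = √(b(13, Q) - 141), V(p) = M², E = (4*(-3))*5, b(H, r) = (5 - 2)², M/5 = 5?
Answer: -I*√33/66 ≈ -0.087039*I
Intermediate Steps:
M = 25 (M = 5*5 = 25)
b(H, r) = 9 (b(H, r) = 3² = 9)
E = -60 (E = -12*5 = -60)
V(p) = 625 (V(p) = 25² = 625)
w(Q) = 2*I*√33 (w(Q) = √(9 - 141) = √(-132) = 2*I*√33)
1/w(V(E)) = 1/(2*I*√33) = -I*√33/66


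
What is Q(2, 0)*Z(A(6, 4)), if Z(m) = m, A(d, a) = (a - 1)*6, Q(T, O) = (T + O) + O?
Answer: 36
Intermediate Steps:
Q(T, O) = T + 2*O (Q(T, O) = (O + T) + O = T + 2*O)
A(d, a) = -6 + 6*a (A(d, a) = (-1 + a)*6 = -6 + 6*a)
Q(2, 0)*Z(A(6, 4)) = (2 + 2*0)*(-6 + 6*4) = (2 + 0)*(-6 + 24) = 2*18 = 36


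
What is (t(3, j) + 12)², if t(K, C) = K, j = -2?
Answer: 225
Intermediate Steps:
(t(3, j) + 12)² = (3 + 12)² = 15² = 225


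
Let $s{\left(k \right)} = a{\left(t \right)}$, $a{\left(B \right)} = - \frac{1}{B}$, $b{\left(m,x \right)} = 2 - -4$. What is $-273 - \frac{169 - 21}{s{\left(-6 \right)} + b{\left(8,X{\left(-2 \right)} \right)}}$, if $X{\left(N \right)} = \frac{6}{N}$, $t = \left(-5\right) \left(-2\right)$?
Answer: $- \frac{17587}{59} \approx -298.08$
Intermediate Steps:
$t = 10$
$b{\left(m,x \right)} = 6$ ($b{\left(m,x \right)} = 2 + 4 = 6$)
$s{\left(k \right)} = - \frac{1}{10}$
$-273 - \frac{169 - 21}{s{\left(-6 \right)} + b{\left(8,X{\left(-2 \right)} \right)}} = -273 - \frac{169 - 21}{- \frac{1}{10} + 6} = -273 - \frac{148}{\frac{59}{10}} = -273 - 148 \cdot \frac{10}{59} = -273 - \frac{1480}{59} = - \frac{17587}{59}$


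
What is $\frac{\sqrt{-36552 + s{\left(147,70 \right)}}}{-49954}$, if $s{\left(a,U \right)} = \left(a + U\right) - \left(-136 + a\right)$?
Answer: $- \frac{i \sqrt{36346}}{49954} \approx - 0.0038164 i$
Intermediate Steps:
$s{\left(a,U \right)} = 136 + U$ ($s{\left(a,U \right)} = \left(U + a\right) - \left(-136 + a\right) = 136 + U$)
$\frac{\sqrt{-36552 + s{\left(147,70 \right)}}}{-49954} = \frac{\sqrt{-36552 + \left(136 + 70\right)}}{-49954} = \sqrt{-36552 + 206} \left(- \frac{1}{49954}\right) = \sqrt{-36346} \left(- \frac{1}{49954}\right) = i \sqrt{36346} \left(- \frac{1}{49954}\right) = - \frac{i \sqrt{36346}}{49954}$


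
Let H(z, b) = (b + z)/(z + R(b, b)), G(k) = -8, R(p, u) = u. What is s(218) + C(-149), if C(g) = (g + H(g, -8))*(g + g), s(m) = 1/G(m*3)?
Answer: 352831/8 ≈ 44104.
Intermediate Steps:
s(m) = -⅛ (s(m) = 1/(-8) = -⅛)
H(z, b) = 1 (H(z, b) = (b + z)/(z + b) = (b + z)/(b + z) = 1)
C(g) = 2*g*(1 + g) (C(g) = (g + 1)*(g + g) = (1 + g)*(2*g) = 2*g*(1 + g))
s(218) + C(-149) = -⅛ + 2*(-149)*(1 - 149) = -⅛ + 2*(-149)*(-148) = -⅛ + 44104 = 352831/8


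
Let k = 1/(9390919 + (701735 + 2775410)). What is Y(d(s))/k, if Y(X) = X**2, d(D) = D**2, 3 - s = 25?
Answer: 3014421200384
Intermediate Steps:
s = -22 (s = 3 - 1*25 = 3 - 25 = -22)
k = 1/12868064 (k = 1/(9390919 + 3477145) = 1/12868064 ≈ 7.7712e-8)
Y(d(s))/k = ((-22)**2)**2/(1/12868064) = 484**2*12868064 = 234256*12868064 = 3014421200384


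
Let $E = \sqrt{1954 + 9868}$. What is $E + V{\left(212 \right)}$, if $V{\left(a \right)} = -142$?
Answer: $-142 + \sqrt{11822} \approx -33.271$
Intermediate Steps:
$E = \sqrt{11822} \approx 108.73$
$E + V{\left(212 \right)} = \sqrt{11822} - 142 = -142 + \sqrt{11822}$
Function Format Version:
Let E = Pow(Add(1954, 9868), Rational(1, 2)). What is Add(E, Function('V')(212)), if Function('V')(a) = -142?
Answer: Add(-142, Pow(11822, Rational(1, 2))) ≈ -33.271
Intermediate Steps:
E = Pow(11822, Rational(1, 2)) ≈ 108.73
Add(E, Function('V')(212)) = Add(Pow(11822, Rational(1, 2)), -142) = Add(-142, Pow(11822, Rational(1, 2)))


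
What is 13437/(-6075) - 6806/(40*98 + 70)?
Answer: -351704/89775 ≈ -3.9176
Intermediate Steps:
13437/(-6075) - 6806/(40*98 + 70) = 13437*(-1/6075) - 6806/(3920 + 70) = -1493/675 - 6806/3990 = -1493/675 - 6806*1/3990 = -1493/675 - 3403/1995 = -351704/89775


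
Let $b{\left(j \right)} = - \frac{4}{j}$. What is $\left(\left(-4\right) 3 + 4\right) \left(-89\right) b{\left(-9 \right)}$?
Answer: $\frac{2848}{9} \approx 316.44$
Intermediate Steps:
$\left(\left(-4\right) 3 + 4\right) \left(-89\right) b{\left(-9 \right)} = \left(\left(-4\right) 3 + 4\right) \left(-89\right) \left(- \frac{4}{-9}\right) = \left(-12 + 4\right) \left(-89\right) \left(\left(-4\right) \left(- \frac{1}{9}\right)\right) = \left(-8\right) \left(-89\right) \frac{4}{9} = 712 \cdot \frac{4}{9} = \frac{2848}{9}$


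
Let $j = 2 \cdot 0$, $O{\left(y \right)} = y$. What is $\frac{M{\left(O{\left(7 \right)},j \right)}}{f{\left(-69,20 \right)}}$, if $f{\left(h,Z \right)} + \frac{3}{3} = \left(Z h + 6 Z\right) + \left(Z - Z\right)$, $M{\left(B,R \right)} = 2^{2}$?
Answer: $- \frac{4}{1261} \approx -0.0031721$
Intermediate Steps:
$j = 0$
$M{\left(B,R \right)} = 4$
$f{\left(h,Z \right)} = -1 + 6 Z + Z h$ ($f{\left(h,Z \right)} = -1 + \left(\left(Z h + 6 Z\right) + \left(Z - Z\right)\right) = -1 + \left(\left(6 Z + Z h\right) + 0\right) = -1 + \left(6 Z + Z h\right) = -1 + 6 Z + Z h$)
$\frac{M{\left(O{\left(7 \right)},j \right)}}{f{\left(-69,20 \right)}} = \frac{4}{-1 + 6 \cdot 20 + 20 \left(-69\right)} = \frac{4}{-1 + 120 - 1380} = \frac{4}{-1261} = 4 \left(- \frac{1}{1261}\right) = - \frac{4}{1261}$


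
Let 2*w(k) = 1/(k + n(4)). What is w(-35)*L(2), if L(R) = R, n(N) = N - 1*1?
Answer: -1/32 ≈ -0.031250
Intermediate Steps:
n(N) = -1 + N (n(N) = N - 1 = -1 + N)
w(k) = 1/(2*(3 + k)) (w(k) = 1/(2*(k + (-1 + 4))) = 1/(2*(k + 3)) = 1/(2*(3 + k)))
w(-35)*L(2) = (1/(2*(3 - 35)))*2 = ((1/2)/(-32))*2 = ((1/2)*(-1/32))*2 = -1/64*2 = -1/32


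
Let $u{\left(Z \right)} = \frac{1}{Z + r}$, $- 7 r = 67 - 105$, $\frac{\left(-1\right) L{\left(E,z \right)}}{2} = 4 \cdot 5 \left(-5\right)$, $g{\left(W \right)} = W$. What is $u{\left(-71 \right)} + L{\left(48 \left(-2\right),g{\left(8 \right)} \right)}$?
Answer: $\frac{91793}{459} \approx 199.98$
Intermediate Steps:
$L{\left(E,z \right)} = 200$ ($L{\left(E,z \right)} = - 2 \cdot 4 \cdot 5 \left(-5\right) = - 2 \cdot 20 \left(-5\right) = \left(-2\right) \left(-100\right) = 200$)
$r = \frac{38}{7}$ ($r = - \frac{67 - 105}{7} = \left(- \frac{1}{7}\right) \left(-38\right) = \frac{38}{7} \approx 5.4286$)
$u{\left(Z \right)} = \frac{1}{\frac{38}{7} + Z}$ ($u{\left(Z \right)} = \frac{1}{Z + \frac{38}{7}} = \frac{1}{\frac{38}{7} + Z}$)
$u{\left(-71 \right)} + L{\left(48 \left(-2\right),g{\left(8 \right)} \right)} = \frac{7}{38 + 7 \left(-71\right)} + 200 = \frac{7}{38 - 497} + 200 = \frac{7}{-459} + 200 = 7 \left(- \frac{1}{459}\right) + 200 = - \frac{7}{459} + 200 = \frac{91793}{459}$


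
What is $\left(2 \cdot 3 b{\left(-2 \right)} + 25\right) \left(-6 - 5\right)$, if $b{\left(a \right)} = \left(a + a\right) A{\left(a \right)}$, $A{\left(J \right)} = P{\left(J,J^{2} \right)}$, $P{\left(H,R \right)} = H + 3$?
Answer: $-11$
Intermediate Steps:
$P{\left(H,R \right)} = 3 + H$
$A{\left(J \right)} = 3 + J$
$b{\left(a \right)} = 2 a \left(3 + a\right)$ ($b{\left(a \right)} = \left(a + a\right) \left(3 + a\right) = 2 a \left(3 + a\right)$)
$\left(2 \cdot 3 b{\left(-2 \right)} + 25\right) \left(-6 - 5\right) = \left(2 \cdot 3 \cdot 2 \left(-2\right) \left(3 - 2\right) + 25\right) \left(-6 - 5\right) = \left(6 \cdot 2 \left(-2\right) 1 + 25\right) \left(-11\right) = \left(6 \left(-4\right) + 25\right) \left(-11\right) = \left(-24 + 25\right) \left(-11\right) = 1 \left(-11\right) = -11$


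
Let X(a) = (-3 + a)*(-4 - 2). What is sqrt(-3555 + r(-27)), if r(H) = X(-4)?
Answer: I*sqrt(3513) ≈ 59.271*I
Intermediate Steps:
X(a) = 18 - 6*a (X(a) = (-3 + a)*(-6) = 18 - 6*a)
r(H) = 42 (r(H) = 18 - 6*(-4) = 18 + 24 = 42)
sqrt(-3555 + r(-27)) = sqrt(-3555 + 42) = sqrt(-3513) = I*sqrt(3513)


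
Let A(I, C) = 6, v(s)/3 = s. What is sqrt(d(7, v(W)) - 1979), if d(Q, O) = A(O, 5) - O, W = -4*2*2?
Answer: 5*I*sqrt(77) ≈ 43.875*I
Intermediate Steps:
W = -16 (W = -8*2 = -16)
v(s) = 3*s
d(Q, O) = 6 - O
sqrt(d(7, v(W)) - 1979) = sqrt((6 - 3*(-16)) - 1979) = sqrt((6 - 1*(-48)) - 1979) = sqrt((6 + 48) - 1979) = sqrt(54 - 1979) = sqrt(-1925) = 5*I*sqrt(77)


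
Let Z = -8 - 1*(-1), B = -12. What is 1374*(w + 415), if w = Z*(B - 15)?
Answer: 829896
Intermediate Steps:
Z = -7 (Z = -8 + 1 = -7)
w = 189 (w = -7*(-12 - 15) = -7*(-27) = 189)
1374*(w + 415) = 1374*(189 + 415) = 1374*604 = 829896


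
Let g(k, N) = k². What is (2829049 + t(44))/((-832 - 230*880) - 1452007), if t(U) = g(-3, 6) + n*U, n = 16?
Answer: -2829762/1655239 ≈ -1.7096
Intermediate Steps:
t(U) = 9 + 16*U (t(U) = (-3)² + 16*U = 9 + 16*U)
(2829049 + t(44))/((-832 - 230*880) - 1452007) = (2829049 + (9 + 16*44))/((-832 - 230*880) - 1452007) = (2829049 + (9 + 704))/((-832 - 202400) - 1452007) = (2829049 + 713)/(-203232 - 1452007) = 2829762/(-1655239) = 2829762*(-1/1655239) = -2829762/1655239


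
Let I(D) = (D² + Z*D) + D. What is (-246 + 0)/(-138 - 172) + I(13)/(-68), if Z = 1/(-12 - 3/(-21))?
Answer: -1633113/874820 ≈ -1.8668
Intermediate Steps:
Z = -7/83 (Z = 1/(-12 - 3*(-1/21)) = 1/(-12 + ⅐) = 1/(-83/7) = -7/83 ≈ -0.084337)
I(D) = D² + 76*D/83 (I(D) = (D² - 7*D/83) + D = D² + 76*D/83)
(-246 + 0)/(-138 - 172) + I(13)/(-68) = (-246 + 0)/(-138 - 172) + ((1/83)*13*(76 + 83*13))/(-68) = -246/(-310) + ((1/83)*13*(76 + 1079))*(-1/68) = -246*(-1/310) + ((1/83)*13*1155)*(-1/68) = 123/155 + (15015/83)*(-1/68) = 123/155 - 15015/5644 = -1633113/874820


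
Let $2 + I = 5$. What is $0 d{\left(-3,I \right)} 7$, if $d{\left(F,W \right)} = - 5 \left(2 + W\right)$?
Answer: $0$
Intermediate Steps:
$I = 3$ ($I = -2 + 5 = 3$)
$d{\left(F,W \right)} = -10 - 5 W$
$0 d{\left(-3,I \right)} 7 = 0 \left(-10 - 15\right) 7 = 0 \left(\left(-25\right) 7\right) = 0 \left(-175\right) = 0$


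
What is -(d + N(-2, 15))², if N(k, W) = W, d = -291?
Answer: -76176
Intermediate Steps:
-(d + N(-2, 15))² = -(-291 + 15)² = -1*(-276)² = -1*76176 = -76176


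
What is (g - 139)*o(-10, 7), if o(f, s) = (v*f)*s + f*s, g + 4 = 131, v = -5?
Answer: -3360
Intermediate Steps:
g = 127 (g = -4 + 131 = 127)
o(f, s) = -4*f*s (o(f, s) = (-5*f)*s + f*s = -5*f*s + f*s = -4*f*s)
(g - 139)*o(-10, 7) = (127 - 139)*(-4*(-10)*7) = -12*280 = -3360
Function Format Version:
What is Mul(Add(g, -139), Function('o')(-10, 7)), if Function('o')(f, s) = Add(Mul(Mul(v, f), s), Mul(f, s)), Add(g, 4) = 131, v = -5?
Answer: -3360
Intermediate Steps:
g = 127 (g = Add(-4, 131) = 127)
Function('o')(f, s) = Mul(-4, f, s) (Function('o')(f, s) = Add(Mul(Mul(-5, f), s), Mul(f, s)) = Add(Mul(-5, f, s), Mul(f, s)) = Mul(-4, f, s))
Mul(Add(g, -139), Function('o')(-10, 7)) = Mul(Add(127, -139), Mul(-4, -10, 7)) = Mul(-12, 280) = -3360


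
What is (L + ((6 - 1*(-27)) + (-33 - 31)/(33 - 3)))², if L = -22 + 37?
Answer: 473344/225 ≈ 2103.8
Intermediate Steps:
L = 15
(L + ((6 - 1*(-27)) + (-33 - 31)/(33 - 3)))² = (15 + ((6 - 1*(-27)) + (-33 - 31)/(33 - 3)))² = (15 + ((6 + 27) - 64/30))² = (15 + (33 - 64*1/30))² = (15 + (33 - 32/15))² = (15 + 463/15)² = (688/15)² = 473344/225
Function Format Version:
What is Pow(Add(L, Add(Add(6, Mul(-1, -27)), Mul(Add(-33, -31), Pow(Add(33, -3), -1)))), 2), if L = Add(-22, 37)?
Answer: Rational(473344, 225) ≈ 2103.8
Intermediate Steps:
L = 15
Pow(Add(L, Add(Add(6, Mul(-1, -27)), Mul(Add(-33, -31), Pow(Add(33, -3), -1)))), 2) = Pow(Add(15, Add(Add(6, Mul(-1, -27)), Mul(Add(-33, -31), Pow(Add(33, -3), -1)))), 2) = Pow(Add(15, Add(Add(6, 27), Mul(-64, Pow(30, -1)))), 2) = Pow(Add(15, Add(33, Mul(-64, Rational(1, 30)))), 2) = Pow(Add(15, Add(33, Rational(-32, 15))), 2) = Pow(Add(15, Rational(463, 15)), 2) = Pow(Rational(688, 15), 2) = Rational(473344, 225)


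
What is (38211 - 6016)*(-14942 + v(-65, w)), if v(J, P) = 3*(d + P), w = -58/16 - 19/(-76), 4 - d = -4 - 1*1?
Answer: -3844115195/8 ≈ -4.8051e+8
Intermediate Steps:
d = 9 (d = 4 - (-4 - 1*1) = 4 - (-4 - 1) = 4 - 1*(-5) = 4 + 5 = 9)
w = -27/8 (w = -58*1/16 - 19*(-1/76) = -29/8 + 1/4 = -27/8 ≈ -3.3750)
v(J, P) = 27 + 3*P (v(J, P) = 3*(9 + P) = 27 + 3*P)
(38211 - 6016)*(-14942 + v(-65, w)) = (38211 - 6016)*(-14942 + (27 + 3*(-27/8))) = 32195*(-14942 + (27 - 81/8)) = 32195*(-14942 + 135/8) = 32195*(-119401/8) = -3844115195/8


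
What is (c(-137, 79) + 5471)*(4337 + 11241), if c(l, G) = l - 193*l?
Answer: 494990950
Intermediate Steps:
c(l, G) = -192*l
(c(-137, 79) + 5471)*(4337 + 11241) = (-192*(-137) + 5471)*(4337 + 11241) = (26304 + 5471)*15578 = 31775*15578 = 494990950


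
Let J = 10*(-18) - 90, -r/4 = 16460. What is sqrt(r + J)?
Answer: I*sqrt(66110) ≈ 257.12*I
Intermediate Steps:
r = -65840 (r = -4*16460 = -65840)
J = -270 (J = -180 - 90 = -270)
sqrt(r + J) = sqrt(-65840 - 270) = sqrt(-66110) = I*sqrt(66110)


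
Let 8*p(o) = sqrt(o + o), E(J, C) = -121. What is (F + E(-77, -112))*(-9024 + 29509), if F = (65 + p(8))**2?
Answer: 341628345/4 ≈ 8.5407e+7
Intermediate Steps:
p(o) = sqrt(2)*sqrt(o)/8 (p(o) = sqrt(o + o)/8 = sqrt(2*o)/8 = (sqrt(2)*sqrt(o))/8 = sqrt(2)*sqrt(o)/8)
F = 17161/4 (F = (65 + sqrt(2)*sqrt(8)/8)**2 = (65 + sqrt(2)*(2*sqrt(2))/8)**2 = (65 + 1/2)**2 = (131/2)**2 = 17161/4 ≈ 4290.3)
(F + E(-77, -112))*(-9024 + 29509) = (17161/4 - 121)*(-9024 + 29509) = (16677/4)*20485 = 341628345/4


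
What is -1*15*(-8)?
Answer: 120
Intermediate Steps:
-1*15*(-8) = -15*(-8) = 120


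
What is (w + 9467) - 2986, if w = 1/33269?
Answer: 215616390/33269 ≈ 6481.0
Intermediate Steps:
w = 1/33269 ≈ 3.0058e-5
(w + 9467) - 2986 = (1/33269 + 9467) - 2986 = 314957624/33269 - 2986 = 215616390/33269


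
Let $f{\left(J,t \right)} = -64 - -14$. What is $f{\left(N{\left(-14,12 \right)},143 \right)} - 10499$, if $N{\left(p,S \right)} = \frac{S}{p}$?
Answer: $-10549$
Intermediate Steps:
$f{\left(J,t \right)} = -50$ ($f{\left(J,t \right)} = -64 + 14 = -50$)
$f{\left(N{\left(-14,12 \right)},143 \right)} - 10499 = -50 - 10499 = -10549$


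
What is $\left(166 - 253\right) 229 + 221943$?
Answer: $202020$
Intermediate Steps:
$\left(166 - 253\right) 229 + 221943 = \left(-87\right) 229 + 221943 = -19923 + 221943 = 202020$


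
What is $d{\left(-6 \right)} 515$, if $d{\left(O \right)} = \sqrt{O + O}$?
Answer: $1030 i \sqrt{3} \approx 1784.0 i$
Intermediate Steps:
$d{\left(O \right)} = \sqrt{2} \sqrt{O}$ ($d{\left(O \right)} = \sqrt{2 O} = \sqrt{2} \sqrt{O}$)
$d{\left(-6 \right)} 515 = \sqrt{2} \sqrt{-6} \cdot 515 = \sqrt{2} i \sqrt{6} \cdot 515 = 2 i \sqrt{3} \cdot 515 = 1030 i \sqrt{3}$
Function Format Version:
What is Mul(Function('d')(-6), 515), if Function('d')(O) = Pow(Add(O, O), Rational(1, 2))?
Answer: Mul(1030, I, Pow(3, Rational(1, 2))) ≈ Mul(1784.0, I)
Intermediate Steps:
Function('d')(O) = Mul(Pow(2, Rational(1, 2)), Pow(O, Rational(1, 2))) (Function('d')(O) = Pow(Mul(2, O), Rational(1, 2)) = Mul(Pow(2, Rational(1, 2)), Pow(O, Rational(1, 2))))
Mul(Function('d')(-6), 515) = Mul(Mul(Pow(2, Rational(1, 2)), Pow(-6, Rational(1, 2))), 515) = Mul(Mul(Pow(2, Rational(1, 2)), Mul(I, Pow(6, Rational(1, 2)))), 515) = Mul(Mul(2, I, Pow(3, Rational(1, 2))), 515) = Mul(1030, I, Pow(3, Rational(1, 2)))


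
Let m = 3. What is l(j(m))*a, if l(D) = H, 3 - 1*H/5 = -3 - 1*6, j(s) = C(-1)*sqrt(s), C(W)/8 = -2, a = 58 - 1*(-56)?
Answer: 6840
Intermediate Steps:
a = 114 (a = 58 + 56 = 114)
C(W) = -16 (C(W) = 8*(-2) = -16)
j(s) = -16*sqrt(s)
H = 60 (H = 15 - 5*(-3 - 1*6) = 15 - 5*(-3 - 6) = 15 - 5*(-9) = 15 + 45 = 60)
l(D) = 60
l(j(m))*a = 60*114 = 6840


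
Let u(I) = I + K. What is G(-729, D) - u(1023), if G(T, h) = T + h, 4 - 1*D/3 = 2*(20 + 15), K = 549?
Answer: -2499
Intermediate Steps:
D = -198 (D = 12 - 6*(20 + 15) = 12 - 6*35 = 12 - 3*70 = 12 - 210 = -198)
u(I) = 549 + I (u(I) = I + 549 = 549 + I)
G(-729, D) - u(1023) = (-729 - 198) - (549 + 1023) = -927 - 1*1572 = -927 - 1572 = -2499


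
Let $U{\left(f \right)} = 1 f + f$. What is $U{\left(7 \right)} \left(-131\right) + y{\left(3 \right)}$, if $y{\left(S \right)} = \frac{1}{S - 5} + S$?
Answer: $- \frac{3663}{2} \approx -1831.5$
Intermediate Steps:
$U{\left(f \right)} = 2 f$ ($U{\left(f \right)} = f + f = 2 f$)
$y{\left(S \right)} = S + \frac{1}{-5 + S}$ ($y{\left(S \right)} = \frac{1}{-5 + S} + S = S + \frac{1}{-5 + S}$)
$U{\left(7 \right)} \left(-131\right) + y{\left(3 \right)} = 2 \cdot 7 \left(-131\right) + \frac{1 + 3^{2} - 15}{-5 + 3} = 14 \left(-131\right) + \frac{1 + 9 - 15}{-2} = -1834 - - \frac{5}{2} = -1834 + \frac{5}{2} = - \frac{3663}{2}$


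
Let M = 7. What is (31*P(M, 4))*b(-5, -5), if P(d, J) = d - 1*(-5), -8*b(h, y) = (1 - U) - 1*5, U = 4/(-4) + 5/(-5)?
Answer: 93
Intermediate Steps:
U = -2 (U = 4*(-¼) + 5*(-⅕) = -1 - 1 = -2)
b(h, y) = ¼ (b(h, y) = -((1 - 1*(-2)) - 1*5)/8 = -((1 + 2) - 5)/8 = -(3 - 5)/8 = -⅛*(-2) = ¼)
P(d, J) = 5 + d (P(d, J) = d + 5 = 5 + d)
(31*P(M, 4))*b(-5, -5) = (31*(5 + 7))*(¼) = (31*12)*(¼) = 372*(¼) = 93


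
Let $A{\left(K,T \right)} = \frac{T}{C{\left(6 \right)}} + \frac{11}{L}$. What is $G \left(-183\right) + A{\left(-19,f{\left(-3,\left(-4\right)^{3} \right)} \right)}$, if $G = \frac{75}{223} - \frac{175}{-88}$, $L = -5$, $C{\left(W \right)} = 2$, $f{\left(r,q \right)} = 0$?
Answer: $- \frac{41962739}{98120} \approx -427.67$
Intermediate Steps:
$A{\left(K,T \right)} = - \frac{11}{5} + \frac{T}{2}$ ($A{\left(K,T \right)} = \frac{T}{2} + \frac{11}{-5} = T \frac{1}{2} + 11 \left(- \frac{1}{5}\right) = \frac{T}{2} - \frac{11}{5} = - \frac{11}{5} + \frac{T}{2}$)
$G = \frac{45625}{19624}$ ($G = 75 \cdot \frac{1}{223} - - \frac{175}{88} = \frac{75}{223} + \frac{175}{88} = \frac{45625}{19624} \approx 2.325$)
$G \left(-183\right) + A{\left(-19,f{\left(-3,\left(-4\right)^{3} \right)} \right)} = \frac{45625}{19624} \left(-183\right) + \left(- \frac{11}{5} + \frac{1}{2} \cdot 0\right) = - \frac{8349375}{19624} + \left(- \frac{11}{5} + 0\right) = - \frac{8349375}{19624} - \frac{11}{5} = - \frac{41962739}{98120}$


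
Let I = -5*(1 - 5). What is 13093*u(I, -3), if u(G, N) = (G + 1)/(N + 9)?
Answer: 91651/2 ≈ 45826.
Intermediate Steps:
I = 20 (I = -5*(-4) = 20)
u(G, N) = (1 + G)/(9 + N)
13093*u(I, -3) = 13093*((1 + 20)/(9 - 3)) = 13093*(21/6) = 13093*((1/6)*21) = 13093*(7/2) = 91651/2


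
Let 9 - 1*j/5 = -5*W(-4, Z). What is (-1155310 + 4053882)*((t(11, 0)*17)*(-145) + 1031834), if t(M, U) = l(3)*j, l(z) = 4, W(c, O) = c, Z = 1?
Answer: 4562740736648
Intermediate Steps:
j = -55 (j = 45 - (-25)*(-4) = 45 - 5*20 = 45 - 100 = -55)
t(M, U) = -220 (t(M, U) = 4*(-55) = -220)
(-1155310 + 4053882)*((t(11, 0)*17)*(-145) + 1031834) = (-1155310 + 4053882)*(-220*17*(-145) + 1031834) = 2898572*(-3740*(-145) + 1031834) = 2898572*(542300 + 1031834) = 2898572*1574134 = 4562740736648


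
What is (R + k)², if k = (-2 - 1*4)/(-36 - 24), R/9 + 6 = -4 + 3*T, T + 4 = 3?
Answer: 1366561/100 ≈ 13666.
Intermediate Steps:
T = -1 (T = -4 + 3 = -1)
R = -117 (R = -54 + 9*(-4 + 3*(-1)) = -54 + 9*(-4 - 3) = -54 + 9*(-7) = -54 - 63 = -117)
k = ⅒ (k = (-2 - 4)/(-60) = -6*(-1/60) = ⅒ ≈ 0.10000)
(R + k)² = (-117 + ⅒)² = (-1169/10)² = 1366561/100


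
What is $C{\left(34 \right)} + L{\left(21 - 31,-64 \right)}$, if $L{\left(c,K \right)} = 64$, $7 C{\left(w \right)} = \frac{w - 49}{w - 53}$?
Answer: $\frac{8527}{133} \approx 64.113$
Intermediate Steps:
$C{\left(w \right)} = \frac{-49 + w}{7 \left(-53 + w\right)}$ ($C{\left(w \right)} = \frac{\left(w - 49\right) \frac{1}{w - 53}}{7} = \frac{\left(-49 + w\right) \frac{1}{-53 + w}}{7} = \frac{\frac{1}{-53 + w} \left(-49 + w\right)}{7} = \frac{-49 + w}{7 \left(-53 + w\right)}$)
$C{\left(34 \right)} + L{\left(21 - 31,-64 \right)} = \frac{-49 + 34}{7 \left(-53 + 34\right)} + 64 = \frac{1}{7} \frac{1}{-19} \left(-15\right) + 64 = \frac{1}{7} \left(- \frac{1}{19}\right) \left(-15\right) + 64 = \frac{15}{133} + 64 = \frac{8527}{133}$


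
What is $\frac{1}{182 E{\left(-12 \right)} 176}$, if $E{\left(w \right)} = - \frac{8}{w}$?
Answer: $\frac{3}{64064} \approx 4.6828 \cdot 10^{-5}$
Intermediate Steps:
$\frac{1}{182 E{\left(-12 \right)} 176} = \frac{1}{182 \left(- \frac{8}{-12}\right) 176} = \frac{1}{182 \left(\left(-8\right) \left(- \frac{1}{12}\right)\right) 176} = \frac{1}{182 \cdot \frac{2}{3} \cdot 176} = \frac{1}{\frac{364}{3} \cdot 176} = \frac{1}{\frac{64064}{3}} = \frac{3}{64064}$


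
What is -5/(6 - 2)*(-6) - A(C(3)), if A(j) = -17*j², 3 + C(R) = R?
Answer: 15/2 ≈ 7.5000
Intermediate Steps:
C(R) = -3 + R
-5/(6 - 2)*(-6) - A(C(3)) = -5/(6 - 2)*(-6) - (-17)*(-3 + 3)² = -5/4*(-6) - (-17)*0² = -5*¼*(-6) - (-17)*0 = -5/4*(-6) - 1*0 = 15/2 + 0 = 15/2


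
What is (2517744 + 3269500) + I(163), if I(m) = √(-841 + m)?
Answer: 5787244 + I*√678 ≈ 5.7872e+6 + 26.038*I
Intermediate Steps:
(2517744 + 3269500) + I(163) = (2517744 + 3269500) + √(-841 + 163) = 5787244 + √(-678) = 5787244 + I*√678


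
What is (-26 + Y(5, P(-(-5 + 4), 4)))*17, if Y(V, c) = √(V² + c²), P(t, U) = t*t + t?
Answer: -442 + 17*√29 ≈ -350.45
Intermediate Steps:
P(t, U) = t + t² (P(t, U) = t² + t = t + t²)
(-26 + Y(5, P(-(-5 + 4), 4)))*17 = (-26 + √(5² + ((-(-5 + 4))*(1 - (-5 + 4)))²))*17 = (-26 + √(25 + ((-1*(-1))*(1 - 1*(-1)))²))*17 = (-26 + √(25 + (1*(1 + 1))²))*17 = (-26 + √(25 + (1*2)²))*17 = (-26 + √(25 + 2²))*17 = (-26 + √(25 + 4))*17 = (-26 + √29)*17 = -442 + 17*√29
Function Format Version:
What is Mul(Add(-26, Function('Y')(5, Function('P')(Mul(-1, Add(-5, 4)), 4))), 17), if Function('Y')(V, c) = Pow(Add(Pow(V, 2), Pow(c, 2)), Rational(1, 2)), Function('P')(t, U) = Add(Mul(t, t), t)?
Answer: Add(-442, Mul(17, Pow(29, Rational(1, 2)))) ≈ -350.45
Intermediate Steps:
Function('P')(t, U) = Add(t, Pow(t, 2)) (Function('P')(t, U) = Add(Pow(t, 2), t) = Add(t, Pow(t, 2)))
Mul(Add(-26, Function('Y')(5, Function('P')(Mul(-1, Add(-5, 4)), 4))), 17) = Mul(Add(-26, Pow(Add(Pow(5, 2), Pow(Mul(Mul(-1, Add(-5, 4)), Add(1, Mul(-1, Add(-5, 4)))), 2)), Rational(1, 2))), 17) = Mul(Add(-26, Pow(Add(25, Pow(Mul(Mul(-1, -1), Add(1, Mul(-1, -1))), 2)), Rational(1, 2))), 17) = Mul(Add(-26, Pow(Add(25, Pow(Mul(1, Add(1, 1)), 2)), Rational(1, 2))), 17) = Mul(Add(-26, Pow(Add(25, Pow(Mul(1, 2), 2)), Rational(1, 2))), 17) = Mul(Add(-26, Pow(Add(25, Pow(2, 2)), Rational(1, 2))), 17) = Mul(Add(-26, Pow(Add(25, 4), Rational(1, 2))), 17) = Mul(Add(-26, Pow(29, Rational(1, 2))), 17) = Add(-442, Mul(17, Pow(29, Rational(1, 2))))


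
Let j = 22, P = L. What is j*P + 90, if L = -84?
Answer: -1758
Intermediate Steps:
P = -84
j*P + 90 = 22*(-84) + 90 = -1848 + 90 = -1758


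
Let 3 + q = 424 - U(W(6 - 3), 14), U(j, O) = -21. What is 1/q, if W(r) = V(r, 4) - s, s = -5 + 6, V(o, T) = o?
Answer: 1/442 ≈ 0.0022624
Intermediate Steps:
s = 1
W(r) = -1 + r (W(r) = r - 1*1 = r - 1 = -1 + r)
q = 442 (q = -3 + (424 - 1*(-21)) = -3 + (424 + 21) = -3 + 445 = 442)
1/q = 1/442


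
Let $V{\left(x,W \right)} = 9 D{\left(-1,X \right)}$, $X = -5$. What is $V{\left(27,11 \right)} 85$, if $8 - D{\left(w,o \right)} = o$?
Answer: $9945$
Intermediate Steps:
$D{\left(w,o \right)} = 8 - o$
$V{\left(x,W \right)} = 117$ ($V{\left(x,W \right)} = 9 \left(8 - -5\right) = 9 \left(8 + 5\right) = 9 \cdot 13 = 117$)
$V{\left(27,11 \right)} 85 = 117 \cdot 85 = 9945$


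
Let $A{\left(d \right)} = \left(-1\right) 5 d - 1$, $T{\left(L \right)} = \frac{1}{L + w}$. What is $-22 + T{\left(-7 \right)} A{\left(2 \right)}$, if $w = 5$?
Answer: $- \frac{33}{2} \approx -16.5$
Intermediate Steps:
$T{\left(L \right)} = \frac{1}{5 + L}$ ($T{\left(L \right)} = \frac{1}{L + 5} = \frac{1}{5 + L}$)
$A{\left(d \right)} = -1 - 5 d$ ($A{\left(d \right)} = - 5 d - 1 = -1 - 5 d$)
$-22 + T{\left(-7 \right)} A{\left(2 \right)} = -22 + \frac{-1 - 10}{5 - 7} = -22 + \frac{-1 - 10}{-2} = -22 - - \frac{11}{2} = -22 + \frac{11}{2} = - \frac{33}{2}$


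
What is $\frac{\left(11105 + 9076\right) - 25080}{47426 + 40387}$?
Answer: $- \frac{1633}{29271} \approx -0.055789$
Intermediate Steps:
$\frac{\left(11105 + 9076\right) - 25080}{47426 + 40387} = \frac{20181 - 25080}{87813} = \left(-4899\right) \frac{1}{87813} = - \frac{1633}{29271}$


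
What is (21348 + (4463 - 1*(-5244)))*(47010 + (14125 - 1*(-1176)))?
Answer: 1935068105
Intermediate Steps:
(21348 + (4463 - 1*(-5244)))*(47010 + (14125 - 1*(-1176))) = (21348 + (4463 + 5244))*(47010 + (14125 + 1176)) = (21348 + 9707)*(47010 + 15301) = 31055*62311 = 1935068105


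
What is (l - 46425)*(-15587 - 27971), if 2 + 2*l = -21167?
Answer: 2483219801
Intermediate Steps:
l = -21169/2 (l = -1 + (½)*(-21167) = -1 - 21167/2 = -21169/2 ≈ -10585.)
(l - 46425)*(-15587 - 27971) = (-21169/2 - 46425)*(-15587 - 27971) = -114019/2*(-43558) = 2483219801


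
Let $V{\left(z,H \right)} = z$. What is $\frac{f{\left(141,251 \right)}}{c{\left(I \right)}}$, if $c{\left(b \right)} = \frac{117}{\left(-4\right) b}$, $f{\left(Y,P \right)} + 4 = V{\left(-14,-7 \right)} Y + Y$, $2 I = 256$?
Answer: $\frac{940544}{117} \approx 8038.8$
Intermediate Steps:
$I = 128$ ($I = \frac{1}{2} \cdot 256 = 128$)
$f{\left(Y,P \right)} = -4 - 13 Y$ ($f{\left(Y,P \right)} = -4 + \left(- 14 Y + Y\right) = -4 - 13 Y$)
$c{\left(b \right)} = - \frac{117}{4 b}$ ($c{\left(b \right)} = 117 \left(- \frac{1}{4 b}\right) = - \frac{117}{4 b}$)
$\frac{f{\left(141,251 \right)}}{c{\left(I \right)}} = \frac{-4 - 1833}{\left(- \frac{117}{4}\right) \frac{1}{128}} = - \frac{1837}{- \frac{117}{512}} = \left(-1837\right) \left(- \frac{512}{117}\right) = \frac{940544}{117}$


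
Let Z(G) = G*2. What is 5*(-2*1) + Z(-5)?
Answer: -20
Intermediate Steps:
Z(G) = 2*G
5*(-2*1) + Z(-5) = 5*(-2*1) + 2*(-5) = 5*(-2) - 10 = -10 - 10 = -20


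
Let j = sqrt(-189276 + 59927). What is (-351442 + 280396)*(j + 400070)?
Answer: -28423373220 - 781506*I*sqrt(1069) ≈ -2.8423e+10 - 2.5552e+7*I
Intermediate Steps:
j = 11*I*sqrt(1069) (j = sqrt(-129349) = 11*I*sqrt(1069) ≈ 359.65*I)
(-351442 + 280396)*(j + 400070) = (-351442 + 280396)*(11*I*sqrt(1069) + 400070) = -71046*(400070 + 11*I*sqrt(1069)) = -28423373220 - 781506*I*sqrt(1069)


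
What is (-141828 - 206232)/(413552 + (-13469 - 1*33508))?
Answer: -69612/73315 ≈ -0.94949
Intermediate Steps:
(-141828 - 206232)/(413552 + (-13469 - 1*33508)) = -348060/(413552 + (-13469 - 33508)) = -348060/(413552 - 46977) = -348060/366575 = -348060*1/366575 = -69612/73315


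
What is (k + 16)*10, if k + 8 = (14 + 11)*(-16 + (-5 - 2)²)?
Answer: 8330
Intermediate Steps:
k = 817 (k = -8 + (14 + 11)*(-16 + (-5 - 2)²) = -8 + 25*(-16 + (-7)²) = -8 + 25*(-16 + 49) = -8 + 25*33 = -8 + 825 = 817)
(k + 16)*10 = (817 + 16)*10 = 833*10 = 8330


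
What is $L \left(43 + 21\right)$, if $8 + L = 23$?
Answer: $960$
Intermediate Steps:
$L = 15$ ($L = -8 + 23 = 15$)
$L \left(43 + 21\right) = 15 \left(43 + 21\right) = 15 \cdot 64 = 960$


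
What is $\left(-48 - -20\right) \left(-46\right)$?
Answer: $1288$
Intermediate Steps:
$\left(-48 - -20\right) \left(-46\right) = \left(-48 + \left(-5 + 25\right)\right) \left(-46\right) = \left(-48 + 20\right) \left(-46\right) = \left(-28\right) \left(-46\right) = 1288$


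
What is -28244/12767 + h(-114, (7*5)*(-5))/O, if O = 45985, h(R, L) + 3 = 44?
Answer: -76369229/34534735 ≈ -2.2114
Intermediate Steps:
h(R, L) = 41 (h(R, L) = -3 + 44 = 41)
-28244/12767 + h(-114, (7*5)*(-5))/O = -28244/12767 + 41/45985 = -76369229/34534735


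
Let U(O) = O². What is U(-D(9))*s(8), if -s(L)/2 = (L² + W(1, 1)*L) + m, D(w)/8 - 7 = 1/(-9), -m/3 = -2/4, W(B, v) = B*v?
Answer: -12054784/27 ≈ -4.4647e+5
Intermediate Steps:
m = 3/2 (m = -(-6)/4 = -3*(-½) = 3/2 ≈ 1.5000)
D(w) = 496/9 (D(w) = 56 + 8/(-9) = 56 + 8*(-⅑) = 56 - 8/9 = 496/9)
s(L) = -3 - 2*L - 2*L² (s(L) = -2*((L² + (1*1)*L) + 3/2) = -2*((L² + 1*L) + 3/2) = -2*((L² + L) + 3/2) = -2*((L + L²) + 3/2) = -2*(3/2 + L + L²) = -3 - 2*L - 2*L²)
U(-D(9))*s(8) = (-1*496/9)²*(-3 - 2*8 - 2*8²) = (-496/9)²*(-3 - 16 - 2*64) = 246016*(-3 - 16 - 128)/81 = (246016/81)*(-147) = -12054784/27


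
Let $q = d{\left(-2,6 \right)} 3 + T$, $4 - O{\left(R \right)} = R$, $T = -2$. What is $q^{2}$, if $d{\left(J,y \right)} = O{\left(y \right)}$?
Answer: $64$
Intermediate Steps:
$O{\left(R \right)} = 4 - R$
$d{\left(J,y \right)} = 4 - y$
$q = -8$ ($q = \left(4 - 6\right) 3 - 2 = \left(-2\right) 3 - 2 = -6 - 2 = -8$)
$q^{2} = \left(-8\right)^{2} = 64$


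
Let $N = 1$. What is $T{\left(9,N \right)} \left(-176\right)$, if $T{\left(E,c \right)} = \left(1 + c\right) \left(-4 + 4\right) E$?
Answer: $0$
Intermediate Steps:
$T{\left(E,c \right)} = 0$ ($T{\left(E,c \right)} = \left(1 + c\right) 0 E = 0 E = 0$)
$T{\left(9,N \right)} \left(-176\right) = 0 \left(-176\right) = 0$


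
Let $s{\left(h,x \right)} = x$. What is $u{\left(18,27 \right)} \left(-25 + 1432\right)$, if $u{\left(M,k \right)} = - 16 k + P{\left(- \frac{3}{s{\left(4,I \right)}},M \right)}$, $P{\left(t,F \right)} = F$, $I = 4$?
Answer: $-582498$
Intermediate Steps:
$u{\left(M,k \right)} = M - 16 k$ ($u{\left(M,k \right)} = - 16 k + M = M - 16 k$)
$u{\left(18,27 \right)} \left(-25 + 1432\right) = \left(18 - 432\right) \left(-25 + 1432\right) = \left(18 - 432\right) 1407 = \left(-414\right) 1407 = -582498$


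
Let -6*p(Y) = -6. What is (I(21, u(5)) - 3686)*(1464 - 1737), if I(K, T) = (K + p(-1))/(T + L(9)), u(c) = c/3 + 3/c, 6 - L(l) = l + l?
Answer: 73503339/73 ≈ 1.0069e+6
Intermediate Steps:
L(l) = 6 - 2*l (L(l) = 6 - (l + l) = 6 - 2*l)
u(c) = 3/c + c/3 (u(c) = c*(⅓) + 3/c = c/3 + 3/c = 3/c + c/3)
p(Y) = 1 (p(Y) = -⅙*(-6) = 1)
I(K, T) = (1 + K)/(-12 + T) (I(K, T) = (K + 1)/(T + (6 - 2*9)) = (1 + K)/(T + (6 - 18)) = (1 + K)/(T - 12) = (1 + K)/(-12 + T))
(I(21, u(5)) - 3686)*(1464 - 1737) = ((1 + 21)/(-12 + (3/5 + (⅓)*5)) - 3686)*(1464 - 1737) = (22/(-12 + (3*(⅕) + 5/3)) - 3686)*(-273) = (22/(-12 + (⅗ + 5/3)) - 3686)*(-273) = (22/(-12 + 34/15) - 3686)*(-273) = (22/(-146/15) - 3686)*(-273) = (-15/146*22 - 3686)*(-273) = (-165/73 - 3686)*(-273) = -269243/73*(-273) = 73503339/73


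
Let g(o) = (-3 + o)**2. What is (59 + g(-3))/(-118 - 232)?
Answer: -19/70 ≈ -0.27143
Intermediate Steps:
(59 + g(-3))/(-118 - 232) = (59 + (-3 - 3)**2)/(-118 - 232) = (59 + (-6)**2)/(-350) = (59 + 36)*(-1/350) = 95*(-1/350) = -19/70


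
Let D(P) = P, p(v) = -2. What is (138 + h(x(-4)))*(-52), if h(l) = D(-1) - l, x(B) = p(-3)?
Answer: -7228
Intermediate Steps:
x(B) = -2
h(l) = -1 - l
(138 + h(x(-4)))*(-52) = (138 + (-1 - 1*(-2)))*(-52) = (138 + (-1 + 2))*(-52) = (138 + 1)*(-52) = 139*(-52) = -7228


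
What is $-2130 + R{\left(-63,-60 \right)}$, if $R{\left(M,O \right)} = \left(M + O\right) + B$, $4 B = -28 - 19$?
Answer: $- \frac{9059}{4} \approx -2264.8$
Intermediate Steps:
$B = - \frac{47}{4}$ ($B = \frac{-28 - 19}{4} = \frac{1}{4} \left(-47\right) = - \frac{47}{4} \approx -11.75$)
$R{\left(M,O \right)} = - \frac{47}{4} + M + O$ ($R{\left(M,O \right)} = \left(M + O\right) - \frac{47}{4} = - \frac{47}{4} + M + O$)
$-2130 + R{\left(-63,-60 \right)} = -2130 - \frac{539}{4} = - \frac{9059}{4}$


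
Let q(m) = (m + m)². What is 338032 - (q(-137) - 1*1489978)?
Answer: 1752934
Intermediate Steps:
q(m) = 4*m² (q(m) = (2*m)² = 4*m²)
338032 - (q(-137) - 1*1489978) = 338032 - (4*(-137)² - 1*1489978) = 338032 - (4*18769 - 1489978) = 338032 - (75076 - 1489978) = 338032 - 1*(-1414902) = 338032 + 1414902 = 1752934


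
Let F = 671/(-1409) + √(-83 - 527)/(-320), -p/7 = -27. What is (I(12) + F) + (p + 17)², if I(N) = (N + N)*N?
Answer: 60197445/1409 - I*√610/320 ≈ 42724.0 - 0.077182*I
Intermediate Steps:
p = 189 (p = -7*(-27) = 189)
F = -671/1409 - I*√610/320 (F = 671*(-1/1409) + √(-610)*(-1/320) = -671/1409 + (I*√610)*(-1/320) = -671/1409 - I*√610/320 ≈ -0.47622 - 0.077182*I)
I(N) = 2*N² (I(N) = (2*N)*N = 2*N²)
(I(12) + F) + (p + 17)² = (2*12² + (-671/1409 - I*√610/320)) + (189 + 17)² = (2*144 + (-671/1409 - I*√610/320)) + 206² = (288 + (-671/1409 - I*√610/320)) + 42436 = (405121/1409 - I*√610/320) + 42436 = 60197445/1409 - I*√610/320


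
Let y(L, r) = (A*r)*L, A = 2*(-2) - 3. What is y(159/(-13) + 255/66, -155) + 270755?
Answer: 74839525/286 ≈ 2.6168e+5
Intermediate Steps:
A = -7 (A = -4 - 3 = -7)
y(L, r) = -7*L*r (y(L, r) = (-7*r)*L = -7*L*r)
y(159/(-13) + 255/66, -155) + 270755 = -7*(159/(-13) + 255/66)*(-155) + 270755 = -7*(159*(-1/13) + 255*(1/66))*(-155) + 270755 = -7*(-159/13 + 85/22)*(-155) + 270755 = -7*(-2393/286)*(-155) + 270755 = -2596405/286 + 270755 = 74839525/286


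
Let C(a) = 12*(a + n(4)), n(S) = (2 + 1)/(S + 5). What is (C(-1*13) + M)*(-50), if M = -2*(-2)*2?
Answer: 7200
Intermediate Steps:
M = 8 (M = 4*2 = 8)
n(S) = 3/(5 + S)
C(a) = 4 + 12*a (C(a) = 12*(a + 3/(5 + 4)) = 12*(a + 3/9) = 12*(a + 3*(⅑)) = 12*(a + ⅓) = 12*(⅓ + a) = 4 + 12*a)
(C(-1*13) + M)*(-50) = ((4 + 12*(-1*13)) + 8)*(-50) = ((4 + 12*(-13)) + 8)*(-50) = ((4 - 156) + 8)*(-50) = (-152 + 8)*(-50) = -144*(-50) = 7200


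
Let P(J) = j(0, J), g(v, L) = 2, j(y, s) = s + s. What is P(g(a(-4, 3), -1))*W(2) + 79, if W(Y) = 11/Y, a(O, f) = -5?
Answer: 101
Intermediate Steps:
j(y, s) = 2*s
P(J) = 2*J
P(g(a(-4, 3), -1))*W(2) + 79 = (2*2)*(11/2) + 79 = 4*(11*(1/2)) + 79 = 4*(11/2) + 79 = 22 + 79 = 101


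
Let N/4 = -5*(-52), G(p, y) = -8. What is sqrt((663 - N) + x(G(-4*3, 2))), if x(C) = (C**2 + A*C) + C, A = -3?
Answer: 3*I*sqrt(33) ≈ 17.234*I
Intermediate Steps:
N = 1040 (N = 4*(-5*(-52)) = 4*260 = 1040)
x(C) = C**2 - 2*C (x(C) = (C**2 - 3*C) + C = C**2 - 2*C)
sqrt((663 - N) + x(G(-4*3, 2))) = sqrt((663 - 1*1040) - 8*(-2 - 8)) = sqrt((663 - 1040) - 8*(-10)) = sqrt(-377 + 80) = sqrt(-297) = 3*I*sqrt(33)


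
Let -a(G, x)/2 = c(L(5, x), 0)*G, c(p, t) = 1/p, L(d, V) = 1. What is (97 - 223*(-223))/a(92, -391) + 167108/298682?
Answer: -3712845365/13739372 ≈ -270.23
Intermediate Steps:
a(G, x) = -2*G (a(G, x) = -2*G/1 = -2*G)
(97 - 223*(-223))/a(92, -391) + 167108/298682 = (97 - 223*(-223))/((-2*92)) + 167108/298682 = (97 + 49729)/(-184) + 167108*(1/298682) = 49826*(-1/184) + 83554/149341 = -24913/92 + 83554/149341 = -3712845365/13739372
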